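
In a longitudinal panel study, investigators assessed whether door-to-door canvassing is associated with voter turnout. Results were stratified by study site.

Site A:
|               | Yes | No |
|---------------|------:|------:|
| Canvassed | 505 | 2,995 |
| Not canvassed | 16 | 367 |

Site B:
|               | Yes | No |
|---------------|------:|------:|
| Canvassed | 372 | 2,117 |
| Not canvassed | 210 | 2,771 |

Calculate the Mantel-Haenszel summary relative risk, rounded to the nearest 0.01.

2.30

RR_MH = Σ(aᵢ·n₀ᵢ/nᵢ) / Σ(cᵢ·n₁ᵢ/nᵢ), with n₁ᵢ = aᵢ+bᵢ (exposed), n₀ᵢ = cᵢ+dᵢ (unexposed), nᵢ = n₁ᵢ+n₀ᵢ.
Stratum 1 (Site A): n₁ = 3500, n₀ = 383, n = 3883; a·n₀/n = 505·383/3883 = 49.8107; c·n₁/n = 16·3500/3883 = 14.4218
Stratum 2 (Site B): n₁ = 2489, n₀ = 2981, n = 5470; a·n₀/n = 372·2981/5470 = 202.7298; c·n₁/n = 210·2489/5470 = 95.5558
RR_MH = (49.8107 + 202.7298) / (14.4218 + 95.5558) = 252.5405 / 109.9776 = 2.29629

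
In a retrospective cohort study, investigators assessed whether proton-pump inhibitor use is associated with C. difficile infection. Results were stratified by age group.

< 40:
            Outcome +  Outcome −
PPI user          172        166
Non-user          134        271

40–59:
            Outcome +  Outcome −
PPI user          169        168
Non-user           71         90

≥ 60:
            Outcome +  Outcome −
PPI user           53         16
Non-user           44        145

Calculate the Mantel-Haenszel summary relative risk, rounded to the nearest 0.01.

1.55

RR_MH = Σ(aᵢ·n₀ᵢ/nᵢ) / Σ(cᵢ·n₁ᵢ/nᵢ), with n₁ᵢ = aᵢ+bᵢ (exposed), n₀ᵢ = cᵢ+dᵢ (unexposed), nᵢ = n₁ᵢ+n₀ᵢ.
Stratum 1 (< 40): n₁ = 338, n₀ = 405, n = 743; a·n₀/n = 172·405/743 = 93.7550; c·n₁/n = 134·338/743 = 60.9583
Stratum 2 (40–59): n₁ = 337, n₀ = 161, n = 498; a·n₀/n = 169·161/498 = 54.6365; c·n₁/n = 71·337/498 = 48.0462
Stratum 3 (≥ 60): n₁ = 69, n₀ = 189, n = 258; a·n₀/n = 53·189/258 = 38.8256; c·n₁/n = 44·69/258 = 11.7674
RR_MH = (93.7550 + 54.6365 + 38.8256) / (60.9583 + 48.0462 + 11.7674) = 187.2172 / 120.7719 = 1.55017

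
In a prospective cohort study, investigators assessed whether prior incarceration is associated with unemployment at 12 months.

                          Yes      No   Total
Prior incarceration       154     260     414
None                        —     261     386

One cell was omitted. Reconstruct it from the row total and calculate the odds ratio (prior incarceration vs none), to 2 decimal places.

1.24

The missing cell is in the unexposed row: 386 − 261 = 125.
So a = 154, b = 260, c = 125, d = 261.
OR = (a·d)/(b·c) = (154 × 261) / (260 × 125) = 40194 / 32500 = 1.23674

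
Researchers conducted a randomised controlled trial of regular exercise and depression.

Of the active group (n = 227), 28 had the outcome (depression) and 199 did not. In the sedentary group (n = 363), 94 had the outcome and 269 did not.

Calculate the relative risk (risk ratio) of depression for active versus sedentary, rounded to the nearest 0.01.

0.48

From the description: a = 28, b = 199, c = 94, d = 269.
Risk in exposed = 28/227 = 0.12335; risk in unexposed = 94/363 = 0.25895.
RR = 0.12335 / 0.25895 = 0.47633
The risk is 52% lower among the exposed than among the unexposed.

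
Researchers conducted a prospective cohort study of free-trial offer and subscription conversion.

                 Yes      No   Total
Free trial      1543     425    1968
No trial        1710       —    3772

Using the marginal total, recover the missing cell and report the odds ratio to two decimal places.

The missing cell is in the unexposed row: 3772 − 1710 = 2062.
So a = 1543, b = 425, c = 1710, d = 2062.
OR = (a·d)/(b·c) = (1543 × 2062) / (425 × 1710) = 3181666 / 726750 = 4.37794

4.38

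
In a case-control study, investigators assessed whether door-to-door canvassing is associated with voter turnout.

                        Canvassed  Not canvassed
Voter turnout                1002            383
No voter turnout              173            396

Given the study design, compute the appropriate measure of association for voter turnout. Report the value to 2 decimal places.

Reading the table with exposure as columns: a = 1002 (Canvassed, case), b = 173 (Canvassed, non-case), c = 383 (Not canvassed, case), d = 396.
This is a case-control study: participants were sampled on outcome status, so risks in the source population cannot be estimated directly — relative risk is not valid here. The odds ratio is the appropriate measure.
OR = (a·d)/(b·c) = (1002 × 396) / (173 × 383) = 396792 / 66259 = 5.98850

5.99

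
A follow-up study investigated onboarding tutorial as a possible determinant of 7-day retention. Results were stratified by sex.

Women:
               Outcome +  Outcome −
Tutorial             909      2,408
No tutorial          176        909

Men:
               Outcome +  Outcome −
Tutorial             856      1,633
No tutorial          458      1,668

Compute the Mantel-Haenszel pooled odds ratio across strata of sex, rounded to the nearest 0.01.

OR_MH = Σ(aᵢdᵢ/nᵢ) / Σ(bᵢcᵢ/nᵢ), where nᵢ is the stratum total.
Stratum 1 (Women): n = 4402; a·d/n = 909·909/4402 = 187.7058; b·c/n = 2408·176/4402 = 96.2762
Stratum 2 (Men): n = 4615; a·d/n = 856·1668/4615 = 309.3842; b·c/n = 1633·458/4615 = 162.0615
OR_MH = (187.7058 + 309.3842) / (96.2762 + 162.0615) = 497.0900 / 258.3378 = 1.92419

1.92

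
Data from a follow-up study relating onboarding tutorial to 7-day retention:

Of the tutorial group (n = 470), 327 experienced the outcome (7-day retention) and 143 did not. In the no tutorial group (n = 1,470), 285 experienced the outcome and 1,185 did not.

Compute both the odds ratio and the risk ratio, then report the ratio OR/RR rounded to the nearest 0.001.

2.649

From the description: a = 327, b = 143, c = 285, d = 1185.
OR = (327·1185)/(143·285) = 387495/40755 = 9.50791
Risk in exposed = 327/470 = 0.69574; risk in unexposed = 285/1470 = 0.19388; RR = 3.58858
OR/RR = 9.50791 / 3.58858 = 2.64949
The outcome is not rare, so the OR lies further from 1 than the RR.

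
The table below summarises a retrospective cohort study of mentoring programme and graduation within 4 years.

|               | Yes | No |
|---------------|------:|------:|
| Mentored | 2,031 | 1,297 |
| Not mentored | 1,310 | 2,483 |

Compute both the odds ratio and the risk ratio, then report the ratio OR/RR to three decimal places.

Cells: a = 2031, b = 1297, c = 1310, d = 2483.
OR = (2031·2483)/(1297·1310) = 5042973/1699070 = 2.96808
Risk in exposed = 2031/3328 = 0.61028; risk in unexposed = 1310/3793 = 0.34537; RR = 1.76701
OR/RR = 2.96808 / 1.76701 = 1.67972
The outcome is not rare, so the OR lies further from 1 than the RR.

1.680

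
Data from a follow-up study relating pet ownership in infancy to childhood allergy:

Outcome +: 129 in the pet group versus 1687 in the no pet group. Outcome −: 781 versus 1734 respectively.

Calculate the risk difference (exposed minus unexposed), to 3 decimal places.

From the description: a = 129, b = 781, c = 1687, d = 1734.
Risk in exposed = 129/910 = 0.141758; risk in unexposed = 1687/3421 = 0.493131.
Risk difference = 0.141758 − 0.493131 = -0.351372

-0.351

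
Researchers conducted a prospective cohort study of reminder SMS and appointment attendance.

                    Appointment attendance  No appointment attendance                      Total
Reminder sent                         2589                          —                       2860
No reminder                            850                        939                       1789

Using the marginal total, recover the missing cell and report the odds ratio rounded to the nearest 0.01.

10.55

The missing cell is in the exposed row: 2860 − 2589 = 271.
So a = 2589, b = 271, c = 850, d = 939.
OR = (a·d)/(b·c) = (2589 × 939) / (271 × 850) = 2431071 / 230350 = 10.55381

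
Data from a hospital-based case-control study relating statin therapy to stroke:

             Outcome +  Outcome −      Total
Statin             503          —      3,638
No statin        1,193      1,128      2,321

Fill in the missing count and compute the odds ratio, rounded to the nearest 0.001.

0.152

The missing cell is in the exposed row: 3638 − 503 = 3135.
So a = 503, b = 3135, c = 1193, d = 1128.
OR = (a·d)/(b·c) = (503 × 1128) / (3135 × 1193) = 567384 / 3740055 = 0.15170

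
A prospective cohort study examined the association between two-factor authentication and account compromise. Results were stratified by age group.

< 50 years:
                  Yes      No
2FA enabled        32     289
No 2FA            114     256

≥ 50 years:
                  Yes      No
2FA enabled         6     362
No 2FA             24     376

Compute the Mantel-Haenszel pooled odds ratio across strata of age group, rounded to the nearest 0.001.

0.251

OR_MH = Σ(aᵢdᵢ/nᵢ) / Σ(bᵢcᵢ/nᵢ), where nᵢ is the stratum total.
Stratum 1 (< 50 years): n = 691; a·d/n = 32·256/691 = 11.8553; b·c/n = 289·114/691 = 47.6787
Stratum 2 (≥ 50 years): n = 768; a·d/n = 6·376/768 = 2.9375; b·c/n = 362·24/768 = 11.3125
OR_MH = (11.8553 + 2.9375) / (47.6787 + 11.3125) = 14.7928 / 58.9912 = 0.25076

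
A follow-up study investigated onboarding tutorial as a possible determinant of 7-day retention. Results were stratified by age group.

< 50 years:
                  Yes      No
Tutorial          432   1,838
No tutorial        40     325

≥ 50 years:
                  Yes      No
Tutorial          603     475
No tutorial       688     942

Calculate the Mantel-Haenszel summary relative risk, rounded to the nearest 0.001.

RR_MH = Σ(aᵢ·n₀ᵢ/nᵢ) / Σ(cᵢ·n₁ᵢ/nᵢ), with n₁ᵢ = aᵢ+bᵢ (exposed), n₀ᵢ = cᵢ+dᵢ (unexposed), nᵢ = n₁ᵢ+n₀ᵢ.
Stratum 1 (< 50 years): n₁ = 2270, n₀ = 365, n = 2635; a·n₀/n = 432·365/2635 = 59.8406; c·n₁/n = 40·2270/2635 = 34.4592
Stratum 2 (≥ 50 years): n₁ = 1078, n₀ = 1630, n = 2708; a·n₀/n = 603·1630/2708 = 362.9579; c·n₁/n = 688·1078/2708 = 273.8789
RR_MH = (59.8406 + 362.9579) / (34.4592 + 273.8789) = 422.7985 / 308.3381 = 1.37122

1.371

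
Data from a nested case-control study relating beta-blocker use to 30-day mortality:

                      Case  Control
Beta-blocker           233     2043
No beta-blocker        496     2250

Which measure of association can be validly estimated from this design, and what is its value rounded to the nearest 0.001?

Cells: a = 233, b = 2043, c = 496, d = 2250.
This is a nested case-control study: participants were sampled on outcome status, so risks in the source population cannot be estimated directly — relative risk is not valid here. The odds ratio is the appropriate measure.
OR = (a·d)/(b·c) = (233 × 2250) / (2043 × 496) = 524250 / 1013328 = 0.51735

0.517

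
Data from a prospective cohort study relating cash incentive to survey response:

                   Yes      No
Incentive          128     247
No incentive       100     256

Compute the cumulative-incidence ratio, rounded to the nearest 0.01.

Cells: a = 128, b = 247, c = 100, d = 256.
Risk in exposed = 128/375 = 0.34133; risk in unexposed = 100/356 = 0.28090.
RR = 0.34133 / 0.28090 = 1.21515
The risk among the exposed is 1.22 times that among the unexposed.

1.22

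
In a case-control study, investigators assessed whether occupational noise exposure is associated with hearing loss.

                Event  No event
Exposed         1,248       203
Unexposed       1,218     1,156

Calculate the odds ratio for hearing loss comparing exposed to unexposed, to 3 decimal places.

Cells: a = 1248, b = 203, c = 1218, d = 1156.
OR = (a·d)/(b·c) = (1248 × 1156) / (203 × 1218) = 1442688 / 247254 = 5.83484
The odds of hearing loss are about 5.83 times as high in the exposed group.

5.835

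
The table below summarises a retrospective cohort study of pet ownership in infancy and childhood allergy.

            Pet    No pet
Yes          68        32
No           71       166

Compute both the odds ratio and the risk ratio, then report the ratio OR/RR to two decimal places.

Reading the table with exposure as columns: a = 68 (Pet, case), b = 71 (Pet, non-case), c = 32 (No pet, case), d = 166.
OR = (68·166)/(71·32) = 11288/2272 = 4.96831
Risk in exposed = 68/139 = 0.48921; risk in unexposed = 32/198 = 0.16162; RR = 3.02698
OR/RR = 4.96831 / 3.02698 = 1.64134
The outcome is not rare, so the OR lies further from 1 than the RR.

1.64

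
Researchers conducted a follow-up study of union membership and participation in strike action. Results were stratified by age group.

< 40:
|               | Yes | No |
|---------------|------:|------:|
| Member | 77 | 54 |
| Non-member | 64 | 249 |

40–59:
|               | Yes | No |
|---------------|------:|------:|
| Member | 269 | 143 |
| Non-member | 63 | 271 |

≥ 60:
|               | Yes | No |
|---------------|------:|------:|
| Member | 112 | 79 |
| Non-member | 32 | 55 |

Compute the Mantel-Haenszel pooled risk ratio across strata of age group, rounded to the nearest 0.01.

RR_MH = Σ(aᵢ·n₀ᵢ/nᵢ) / Σ(cᵢ·n₁ᵢ/nᵢ), with n₁ᵢ = aᵢ+bᵢ (exposed), n₀ᵢ = cᵢ+dᵢ (unexposed), nᵢ = n₁ᵢ+n₀ᵢ.
Stratum 1 (< 40): n₁ = 131, n₀ = 313, n = 444; a·n₀/n = 77·313/444 = 54.2815; c·n₁/n = 64·131/444 = 18.8829
Stratum 2 (40–59): n₁ = 412, n₀ = 334, n = 746; a·n₀/n = 269·334/746 = 120.4370; c·n₁/n = 63·412/746 = 34.7936
Stratum 3 (≥ 60): n₁ = 191, n₀ = 87, n = 278; a·n₀/n = 112·87/278 = 35.0504; c·n₁/n = 32·191/278 = 21.9856
RR_MH = (54.2815 + 120.4370 + 35.0504) / (18.8829 + 34.7936 + 21.9856) = 209.7689 / 75.6621 = 2.77244

2.77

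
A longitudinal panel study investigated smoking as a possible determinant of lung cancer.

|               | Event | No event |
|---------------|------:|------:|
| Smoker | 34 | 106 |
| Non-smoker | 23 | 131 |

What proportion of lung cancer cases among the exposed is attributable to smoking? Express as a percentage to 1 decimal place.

Cells: a = 34, b = 106, c = 23, d = 131.
Risk in exposed = 34/140 = 0.24286; risk in unexposed = 23/154 = 0.14935.
RR = 0.24286/0.14935 = 1.62609
AR% = (RR − 1)/RR × 100 = (1.62609 − 1)/1.62609 × 100 = 38.5027%

38.5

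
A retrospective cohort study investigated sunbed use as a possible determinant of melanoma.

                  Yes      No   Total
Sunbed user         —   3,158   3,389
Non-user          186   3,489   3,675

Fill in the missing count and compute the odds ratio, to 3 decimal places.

The missing cell is in the exposed row: 3389 − 3158 = 231.
So a = 231, b = 3158, c = 186, d = 3489.
OR = (a·d)/(b·c) = (231 × 3489) / (3158 × 186) = 805959 / 587388 = 1.37211

1.372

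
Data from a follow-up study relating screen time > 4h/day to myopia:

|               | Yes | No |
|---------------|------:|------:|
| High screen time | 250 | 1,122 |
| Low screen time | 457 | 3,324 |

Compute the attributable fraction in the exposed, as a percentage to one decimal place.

Cells: a = 250, b = 1122, c = 457, d = 3324.
Risk in exposed = 250/1372 = 0.18222; risk in unexposed = 457/3781 = 0.12087.
RR = 0.18222/0.12087 = 1.50757
AR% = (RR − 1)/RR × 100 = (1.50757 − 1)/1.50757 × 100 = 33.6679%

33.7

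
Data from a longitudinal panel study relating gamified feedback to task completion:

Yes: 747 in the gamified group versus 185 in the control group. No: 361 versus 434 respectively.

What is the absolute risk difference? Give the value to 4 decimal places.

From the description: a = 747, b = 361, c = 185, d = 434.
Risk in exposed = 747/1108 = 0.674188; risk in unexposed = 185/619 = 0.298869.
Risk difference = 0.674188 − 0.298869 = 0.375319

0.3753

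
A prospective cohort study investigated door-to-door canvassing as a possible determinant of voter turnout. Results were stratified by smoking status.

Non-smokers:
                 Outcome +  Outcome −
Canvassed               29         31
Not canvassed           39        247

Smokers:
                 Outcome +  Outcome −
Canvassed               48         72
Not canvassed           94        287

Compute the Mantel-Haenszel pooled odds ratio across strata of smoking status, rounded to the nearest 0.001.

2.835

OR_MH = Σ(aᵢdᵢ/nᵢ) / Σ(bᵢcᵢ/nᵢ), where nᵢ is the stratum total.
Stratum 1 (Non-smokers): n = 346; a·d/n = 29·247/346 = 20.7023; b·c/n = 31·39/346 = 3.4942
Stratum 2 (Smokers): n = 501; a·d/n = 48·287/501 = 27.4970; b·c/n = 72·94/501 = 13.5090
OR_MH = (20.7023 + 27.4970) / (3.4942 + 13.5090) = 48.1993 / 17.0032 = 2.83472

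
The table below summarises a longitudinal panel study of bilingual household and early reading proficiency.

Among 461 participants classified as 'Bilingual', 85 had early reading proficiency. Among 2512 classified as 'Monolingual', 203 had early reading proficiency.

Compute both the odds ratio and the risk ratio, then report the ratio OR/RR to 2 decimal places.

From the description: a = 85, b = 376, c = 203, d = 2309.
OR = (85·2309)/(376·203) = 196265/76328 = 2.57134
Risk in exposed = 85/461 = 0.18438; risk in unexposed = 203/2512 = 0.08081; RR = 2.28161
OR/RR = 2.57134 / 2.28161 = 1.12698
The outcome is not rare, so the OR lies further from 1 than the RR.

1.13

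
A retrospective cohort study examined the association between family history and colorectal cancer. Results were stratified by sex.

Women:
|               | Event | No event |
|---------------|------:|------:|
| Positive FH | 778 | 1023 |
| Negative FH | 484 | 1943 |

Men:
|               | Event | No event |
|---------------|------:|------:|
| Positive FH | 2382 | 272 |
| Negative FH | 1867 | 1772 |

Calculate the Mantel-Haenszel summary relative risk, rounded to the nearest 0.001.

RR_MH = Σ(aᵢ·n₀ᵢ/nᵢ) / Σ(cᵢ·n₁ᵢ/nᵢ), with n₁ᵢ = aᵢ+bᵢ (exposed), n₀ᵢ = cᵢ+dᵢ (unexposed), nᵢ = n₁ᵢ+n₀ᵢ.
Stratum 1 (Women): n₁ = 1801, n₀ = 2427, n = 4228; a·n₀/n = 778·2427/4228 = 446.5956; c·n₁/n = 484·1801/4228 = 206.1693
Stratum 2 (Men): n₁ = 2654, n₀ = 3639, n = 6293; a·n₀/n = 2382·3639/6293 = 1377.4190; c·n₁/n = 1867·2654/6293 = 787.3857
RR_MH = (446.5956 + 1377.4190) / (206.1693 + 787.3857) = 1824.0146 / 993.5550 = 1.83585

1.836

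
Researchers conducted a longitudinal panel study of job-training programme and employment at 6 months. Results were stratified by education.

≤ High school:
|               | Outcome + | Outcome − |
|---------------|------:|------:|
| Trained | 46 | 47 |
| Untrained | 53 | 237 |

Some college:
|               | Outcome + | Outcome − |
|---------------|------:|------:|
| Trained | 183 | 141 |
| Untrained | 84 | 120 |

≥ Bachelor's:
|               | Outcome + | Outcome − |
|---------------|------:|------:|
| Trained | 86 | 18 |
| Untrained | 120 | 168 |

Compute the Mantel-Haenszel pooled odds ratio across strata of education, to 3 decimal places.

OR_MH = Σ(aᵢdᵢ/nᵢ) / Σ(bᵢcᵢ/nᵢ), where nᵢ is the stratum total.
Stratum 1 (≤ High school): n = 383; a·d/n = 46·237/383 = 28.4648; b·c/n = 47·53/383 = 6.5039
Stratum 2 (Some college): n = 528; a·d/n = 183·120/528 = 41.5909; b·c/n = 141·84/528 = 22.4318
Stratum 3 (≥ Bachelor's): n = 392; a·d/n = 86·168/392 = 36.8571; b·c/n = 18·120/392 = 5.5102
OR_MH = (28.4648 + 41.5909 + 36.8571) / (6.5039 + 22.4318 + 5.5102) = 106.9128 / 34.4459 = 3.10379

3.104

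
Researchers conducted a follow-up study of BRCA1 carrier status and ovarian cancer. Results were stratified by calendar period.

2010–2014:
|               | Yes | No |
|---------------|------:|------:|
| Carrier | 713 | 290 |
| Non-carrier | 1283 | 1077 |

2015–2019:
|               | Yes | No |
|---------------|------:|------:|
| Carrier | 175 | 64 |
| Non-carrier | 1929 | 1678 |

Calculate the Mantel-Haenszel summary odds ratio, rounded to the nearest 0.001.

2.135

OR_MH = Σ(aᵢdᵢ/nᵢ) / Σ(bᵢcᵢ/nᵢ), where nᵢ is the stratum total.
Stratum 1 (2010–2014): n = 3363; a·d/n = 713·1077/3363 = 228.3381; b·c/n = 290·1283/3363 = 110.6363
Stratum 2 (2015–2019): n = 3846; a·d/n = 175·1678/3846 = 76.3521; b·c/n = 64·1929/3846 = 32.0998
OR_MH = (228.3381 + 76.3521) / (110.6363 + 32.0998) = 304.6901 / 142.7362 = 2.13464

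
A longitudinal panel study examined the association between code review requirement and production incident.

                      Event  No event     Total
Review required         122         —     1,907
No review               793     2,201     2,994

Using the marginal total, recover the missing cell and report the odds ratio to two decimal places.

0.19

The missing cell is in the exposed row: 1907 − 122 = 1785.
So a = 122, b = 1785, c = 793, d = 2201.
OR = (a·d)/(b·c) = (122 × 2201) / (1785 × 793) = 268522 / 1415505 = 0.18970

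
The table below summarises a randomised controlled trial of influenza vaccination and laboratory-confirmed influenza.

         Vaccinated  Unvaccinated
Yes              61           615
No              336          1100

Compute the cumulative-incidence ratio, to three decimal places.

0.428

Reading the table with exposure as columns: a = 61 (Vaccinated, case), b = 336 (Vaccinated, non-case), c = 615 (Unvaccinated, case), d = 1100.
Risk in exposed = 61/397 = 0.15365; risk in unexposed = 615/1715 = 0.35860.
RR = 0.15365 / 0.35860 = 0.42848
The risk is 57% lower among the exposed than among the unexposed.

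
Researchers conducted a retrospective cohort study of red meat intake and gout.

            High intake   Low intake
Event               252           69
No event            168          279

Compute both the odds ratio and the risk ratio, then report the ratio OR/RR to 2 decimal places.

2.00

Reading the table with exposure as columns: a = 252 (High intake, case), b = 168 (High intake, non-case), c = 69 (Low intake, case), d = 279.
OR = (252·279)/(168·69) = 70308/11592 = 6.06522
Risk in exposed = 252/420 = 0.60000; risk in unexposed = 69/348 = 0.19828; RR = 3.02609
OR/RR = 6.06522 / 3.02609 = 2.00431
The outcome is not rare, so the OR lies further from 1 than the RR.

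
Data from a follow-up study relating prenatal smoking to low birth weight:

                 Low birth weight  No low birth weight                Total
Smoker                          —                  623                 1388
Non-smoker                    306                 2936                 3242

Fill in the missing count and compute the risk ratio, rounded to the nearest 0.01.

The missing cell is in the exposed row: 1388 − 623 = 765.
So a = 765, b = 623, c = 306, d = 2936.
RR = [a/(a+b)] / [c/(c+d)] = (765/1388) / (306/3242) = 0.55115/0.09439 = 5.83934

5.84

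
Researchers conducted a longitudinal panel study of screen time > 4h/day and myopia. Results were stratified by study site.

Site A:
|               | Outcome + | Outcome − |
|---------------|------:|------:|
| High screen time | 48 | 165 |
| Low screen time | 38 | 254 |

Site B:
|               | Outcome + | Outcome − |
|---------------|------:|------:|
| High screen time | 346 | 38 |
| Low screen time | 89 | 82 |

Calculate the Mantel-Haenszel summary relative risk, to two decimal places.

RR_MH = Σ(aᵢ·n₀ᵢ/nᵢ) / Σ(cᵢ·n₁ᵢ/nᵢ), with n₁ᵢ = aᵢ+bᵢ (exposed), n₀ᵢ = cᵢ+dᵢ (unexposed), nᵢ = n₁ᵢ+n₀ᵢ.
Stratum 1 (Site A): n₁ = 213, n₀ = 292, n = 505; a·n₀/n = 48·292/505 = 27.7545; c·n₁/n = 38·213/505 = 16.0277
Stratum 2 (Site B): n₁ = 384, n₀ = 171, n = 555; a·n₀/n = 346·171/555 = 106.6054; c·n₁/n = 89·384/555 = 61.5784
RR_MH = (27.7545 + 106.6054) / (16.0277 + 61.5784) = 134.3599 / 77.6061 = 1.73131

1.73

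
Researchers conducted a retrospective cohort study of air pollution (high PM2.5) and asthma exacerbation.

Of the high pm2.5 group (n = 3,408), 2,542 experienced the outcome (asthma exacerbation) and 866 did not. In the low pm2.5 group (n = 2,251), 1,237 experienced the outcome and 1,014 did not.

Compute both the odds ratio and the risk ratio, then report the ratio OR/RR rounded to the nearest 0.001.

1.773

From the description: a = 2542, b = 866, c = 1237, d = 1014.
OR = (2542·1014)/(866·1237) = 2577588/1071242 = 2.40617
Risk in exposed = 2542/3408 = 0.74589; risk in unexposed = 1237/2251 = 0.54953; RR = 1.35732
OR/RR = 2.40617 / 1.35732 = 1.77274
The outcome is not rare, so the OR lies further from 1 than the RR.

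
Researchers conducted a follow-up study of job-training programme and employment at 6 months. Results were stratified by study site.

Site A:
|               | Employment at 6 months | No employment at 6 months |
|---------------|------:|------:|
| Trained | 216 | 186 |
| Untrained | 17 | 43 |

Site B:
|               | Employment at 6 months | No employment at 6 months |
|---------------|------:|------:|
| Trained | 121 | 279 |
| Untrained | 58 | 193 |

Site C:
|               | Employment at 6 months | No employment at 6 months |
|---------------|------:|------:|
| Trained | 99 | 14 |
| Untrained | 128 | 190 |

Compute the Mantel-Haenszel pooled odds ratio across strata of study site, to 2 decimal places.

OR_MH = Σ(aᵢdᵢ/nᵢ) / Σ(bᵢcᵢ/nᵢ), where nᵢ is the stratum total.
Stratum 1 (Site A): n = 462; a·d/n = 216·43/462 = 20.1039; b·c/n = 186·17/462 = 6.8442
Stratum 2 (Site B): n = 651; a·d/n = 121·193/651 = 35.8725; b·c/n = 279·58/651 = 24.8571
Stratum 3 (Site C): n = 431; a·d/n = 99·190/431 = 43.6427; b·c/n = 14·128/431 = 4.1578
OR_MH = (20.1039 + 35.8725 + 43.6427) / (6.8442 + 24.8571 + 4.1578) = 99.6191 / 35.8591 = 2.77807

2.78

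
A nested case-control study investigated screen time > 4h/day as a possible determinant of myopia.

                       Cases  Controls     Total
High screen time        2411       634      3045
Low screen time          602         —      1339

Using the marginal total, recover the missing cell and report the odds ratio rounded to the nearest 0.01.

The missing cell is in the unexposed row: 1339 − 602 = 737.
So a = 2411, b = 634, c = 602, d = 737.
OR = (a·d)/(b·c) = (2411 × 737) / (634 × 602) = 1776907 / 381668 = 4.65564

4.66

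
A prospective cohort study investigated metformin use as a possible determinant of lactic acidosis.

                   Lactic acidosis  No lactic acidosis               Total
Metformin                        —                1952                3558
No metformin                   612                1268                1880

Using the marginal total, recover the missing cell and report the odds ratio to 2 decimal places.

The missing cell is in the exposed row: 3558 − 1952 = 1606.
So a = 1606, b = 1952, c = 612, d = 1268.
OR = (a·d)/(b·c) = (1606 × 1268) / (1952 × 612) = 2036408 / 1194624 = 1.70464

1.70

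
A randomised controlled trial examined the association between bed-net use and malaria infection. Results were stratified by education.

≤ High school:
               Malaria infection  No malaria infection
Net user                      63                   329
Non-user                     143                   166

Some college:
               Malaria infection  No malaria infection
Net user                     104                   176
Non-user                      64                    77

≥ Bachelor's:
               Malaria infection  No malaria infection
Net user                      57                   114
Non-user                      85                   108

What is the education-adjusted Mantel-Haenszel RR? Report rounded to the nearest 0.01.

0.57

RR_MH = Σ(aᵢ·n₀ᵢ/nᵢ) / Σ(cᵢ·n₁ᵢ/nᵢ), with n₁ᵢ = aᵢ+bᵢ (exposed), n₀ᵢ = cᵢ+dᵢ (unexposed), nᵢ = n₁ᵢ+n₀ᵢ.
Stratum 1 (≤ High school): n₁ = 392, n₀ = 309, n = 701; a·n₀/n = 63·309/701 = 27.7703; c·n₁/n = 143·392/701 = 79.9658
Stratum 2 (Some college): n₁ = 280, n₀ = 141, n = 421; a·n₀/n = 104·141/421 = 34.8314; c·n₁/n = 64·280/421 = 42.5653
Stratum 3 (≥ Bachelor's): n₁ = 171, n₀ = 193, n = 364; a·n₀/n = 57·193/364 = 30.2225; c·n₁/n = 85·171/364 = 39.9313
RR_MH = (27.7703 + 34.8314 + 30.2225) / (79.9658 + 42.5653 + 39.9313) = 92.8242 / 162.4624 = 0.57136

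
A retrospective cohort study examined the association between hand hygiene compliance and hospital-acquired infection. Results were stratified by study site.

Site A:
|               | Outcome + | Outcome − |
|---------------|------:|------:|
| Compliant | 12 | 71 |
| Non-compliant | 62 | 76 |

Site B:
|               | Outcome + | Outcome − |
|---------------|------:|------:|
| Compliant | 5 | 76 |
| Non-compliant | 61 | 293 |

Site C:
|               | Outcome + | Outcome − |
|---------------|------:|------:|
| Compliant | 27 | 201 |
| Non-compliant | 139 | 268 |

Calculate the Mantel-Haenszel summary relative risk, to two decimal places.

RR_MH = Σ(aᵢ·n₀ᵢ/nᵢ) / Σ(cᵢ·n₁ᵢ/nᵢ), with n₁ᵢ = aᵢ+bᵢ (exposed), n₀ᵢ = cᵢ+dᵢ (unexposed), nᵢ = n₁ᵢ+n₀ᵢ.
Stratum 1 (Site A): n₁ = 83, n₀ = 138, n = 221; a·n₀/n = 12·138/221 = 7.4932; c·n₁/n = 62·83/221 = 23.2851
Stratum 2 (Site B): n₁ = 81, n₀ = 354, n = 435; a·n₀/n = 5·354/435 = 4.0690; c·n₁/n = 61·81/435 = 11.3586
Stratum 3 (Site C): n₁ = 228, n₀ = 407, n = 635; a·n₀/n = 27·407/635 = 17.3055; c·n₁/n = 139·228/635 = 49.9087
RR_MH = (7.4932 + 4.0690 + 17.3055) / (23.2851 + 11.3586 + 49.9087) = 28.8677 / 84.5523 = 0.34142

0.34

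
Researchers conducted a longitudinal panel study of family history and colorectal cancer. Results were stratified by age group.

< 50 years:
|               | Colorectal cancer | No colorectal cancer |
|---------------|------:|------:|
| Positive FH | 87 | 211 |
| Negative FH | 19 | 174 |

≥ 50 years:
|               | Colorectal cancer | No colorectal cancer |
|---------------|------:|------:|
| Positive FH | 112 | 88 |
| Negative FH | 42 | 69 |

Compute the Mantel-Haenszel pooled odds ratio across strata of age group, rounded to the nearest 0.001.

2.777

OR_MH = Σ(aᵢdᵢ/nᵢ) / Σ(bᵢcᵢ/nᵢ), where nᵢ is the stratum total.
Stratum 1 (< 50 years): n = 491; a·d/n = 87·174/491 = 30.8310; b·c/n = 211·19/491 = 8.1650
Stratum 2 (≥ 50 years): n = 311; a·d/n = 112·69/311 = 24.8489; b·c/n = 88·42/311 = 11.8842
OR_MH = (30.8310 + 24.8489) / (8.1650 + 11.8842) = 55.6798 / 20.0492 = 2.77716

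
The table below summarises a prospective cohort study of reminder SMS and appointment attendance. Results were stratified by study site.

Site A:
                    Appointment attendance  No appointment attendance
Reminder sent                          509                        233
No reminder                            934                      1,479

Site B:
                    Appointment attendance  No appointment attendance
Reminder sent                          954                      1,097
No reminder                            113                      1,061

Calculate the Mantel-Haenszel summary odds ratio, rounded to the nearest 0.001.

OR_MH = Σ(aᵢdᵢ/nᵢ) / Σ(bᵢcᵢ/nᵢ), where nᵢ is the stratum total.
Stratum 1 (Site A): n = 3155; a·d/n = 509·1479/3155 = 238.6089; b·c/n = 233·934/3155 = 68.9769
Stratum 2 (Site B): n = 3225; a·d/n = 954·1061/3225 = 313.8586; b·c/n = 1097·113/3225 = 38.4375
OR_MH = (238.6089 + 313.8586) / (68.9769 + 38.4375) = 552.4675 / 107.4144 = 5.14333

5.143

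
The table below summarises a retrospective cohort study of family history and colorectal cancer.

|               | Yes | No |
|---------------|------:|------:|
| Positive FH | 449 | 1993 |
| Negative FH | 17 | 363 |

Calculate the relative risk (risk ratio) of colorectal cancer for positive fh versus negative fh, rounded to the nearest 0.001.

4.110

Cells: a = 449, b = 1993, c = 17, d = 363.
Risk in exposed = 449/2442 = 0.18387; risk in unexposed = 17/380 = 0.04474.
RR = 0.18387 / 0.04474 = 4.10994
The risk among the exposed is 4.11 times that among the unexposed.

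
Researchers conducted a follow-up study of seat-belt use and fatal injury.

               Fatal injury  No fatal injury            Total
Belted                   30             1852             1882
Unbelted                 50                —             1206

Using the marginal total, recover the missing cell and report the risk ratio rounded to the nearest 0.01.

0.38

The missing cell is in the unexposed row: 1206 − 50 = 1156.
So a = 30, b = 1852, c = 50, d = 1156.
RR = [a/(a+b)] / [c/(c+d)] = (30/1882) / (50/1206) = 0.01594/0.04146 = 0.38448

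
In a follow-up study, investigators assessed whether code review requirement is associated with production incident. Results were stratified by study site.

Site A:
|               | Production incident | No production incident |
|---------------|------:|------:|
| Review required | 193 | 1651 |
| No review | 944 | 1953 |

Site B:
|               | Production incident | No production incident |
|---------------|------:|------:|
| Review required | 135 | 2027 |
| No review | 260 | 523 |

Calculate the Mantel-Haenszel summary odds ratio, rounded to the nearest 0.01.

0.20

OR_MH = Σ(aᵢdᵢ/nᵢ) / Σ(bᵢcᵢ/nᵢ), where nᵢ is the stratum total.
Stratum 1 (Site A): n = 4741; a·d/n = 193·1953/4741 = 79.5041; b·c/n = 1651·944/4741 = 328.7374
Stratum 2 (Site B): n = 2945; a·d/n = 135·523/2945 = 23.9745; b·c/n = 2027·260/2945 = 178.9542
OR_MH = (79.5041 + 23.9745) / (328.7374 + 178.9542) = 103.4786 / 507.6916 = 0.20382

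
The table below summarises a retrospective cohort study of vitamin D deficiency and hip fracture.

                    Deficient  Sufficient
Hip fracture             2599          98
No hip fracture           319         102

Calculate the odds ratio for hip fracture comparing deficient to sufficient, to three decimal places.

8.480

Reading the table with exposure as columns: a = 2599 (Deficient, case), b = 319 (Deficient, non-case), c = 98 (Sufficient, case), d = 102.
OR = (a·d)/(b·c) = (2599 × 102) / (319 × 98) = 265098 / 31262 = 8.47988
The odds of hip fracture are about 8.48 times as high in the deficient group.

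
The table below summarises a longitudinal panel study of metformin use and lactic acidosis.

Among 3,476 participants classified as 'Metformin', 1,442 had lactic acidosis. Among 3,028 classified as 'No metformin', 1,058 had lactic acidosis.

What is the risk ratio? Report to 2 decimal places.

1.19

From the description: a = 1442, b = 2034, c = 1058, d = 1970.
Risk in exposed = 1442/3476 = 0.41484; risk in unexposed = 1058/3028 = 0.34941.
RR = 0.41484 / 0.34941 = 1.18729
The risk among the exposed is 1.19 times that among the unexposed.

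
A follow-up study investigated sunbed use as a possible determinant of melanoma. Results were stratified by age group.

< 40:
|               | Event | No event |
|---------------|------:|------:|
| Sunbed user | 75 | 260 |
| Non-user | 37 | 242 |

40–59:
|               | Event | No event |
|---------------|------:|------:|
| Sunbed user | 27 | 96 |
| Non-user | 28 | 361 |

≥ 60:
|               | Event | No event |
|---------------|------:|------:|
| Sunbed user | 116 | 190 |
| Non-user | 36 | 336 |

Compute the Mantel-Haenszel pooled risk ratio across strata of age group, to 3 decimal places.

2.739

RR_MH = Σ(aᵢ·n₀ᵢ/nᵢ) / Σ(cᵢ·n₁ᵢ/nᵢ), with n₁ᵢ = aᵢ+bᵢ (exposed), n₀ᵢ = cᵢ+dᵢ (unexposed), nᵢ = n₁ᵢ+n₀ᵢ.
Stratum 1 (< 40): n₁ = 335, n₀ = 279, n = 614; a·n₀/n = 75·279/614 = 34.0798; c·n₁/n = 37·335/614 = 20.1873
Stratum 2 (40–59): n₁ = 123, n₀ = 389, n = 512; a·n₀/n = 27·389/512 = 20.5137; c·n₁/n = 28·123/512 = 6.7266
Stratum 3 (≥ 60): n₁ = 306, n₀ = 372, n = 678; a·n₀/n = 116·372/678 = 63.6460; c·n₁/n = 36·306/678 = 16.2478
RR_MH = (34.0798 + 20.5137 + 63.6460) / (20.1873 + 6.7266 + 16.2478) = 118.2395 / 43.1616 = 2.73946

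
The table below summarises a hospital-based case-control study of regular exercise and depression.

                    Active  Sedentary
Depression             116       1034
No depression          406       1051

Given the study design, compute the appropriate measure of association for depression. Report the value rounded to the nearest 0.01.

Reading the table with exposure as columns: a = 116 (Active, case), b = 406 (Active, non-case), c = 1034 (Sedentary, case), d = 1051.
This is a hospital-based case-control study: participants were sampled on outcome status, so risks in the source population cannot be estimated directly — relative risk is not valid here. The odds ratio is the appropriate measure.
OR = (a·d)/(b·c) = (116 × 1051) / (406 × 1034) = 121916 / 419804 = 0.29041

0.29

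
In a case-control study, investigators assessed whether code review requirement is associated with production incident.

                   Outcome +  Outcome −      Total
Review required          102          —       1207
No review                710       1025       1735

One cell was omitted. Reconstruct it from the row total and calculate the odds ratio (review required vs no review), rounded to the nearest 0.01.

0.13

The missing cell is in the exposed row: 1207 − 102 = 1105.
So a = 102, b = 1105, c = 710, d = 1025.
OR = (a·d)/(b·c) = (102 × 1025) / (1105 × 710) = 104550 / 784550 = 0.13326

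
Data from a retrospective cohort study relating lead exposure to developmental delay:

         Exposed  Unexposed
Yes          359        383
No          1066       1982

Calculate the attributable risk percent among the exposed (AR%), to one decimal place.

Reading the table with exposure as columns: a = 359 (Exposed, case), b = 1066 (Exposed, non-case), c = 383 (Unexposed, case), d = 1982.
Risk in exposed = 359/1425 = 0.25193; risk in unexposed = 383/2365 = 0.16195.
RR = 0.25193/0.16195 = 1.55565
AR% = (RR − 1)/RR × 100 = (1.55565 − 1)/1.55565 × 100 = 35.7182%

35.7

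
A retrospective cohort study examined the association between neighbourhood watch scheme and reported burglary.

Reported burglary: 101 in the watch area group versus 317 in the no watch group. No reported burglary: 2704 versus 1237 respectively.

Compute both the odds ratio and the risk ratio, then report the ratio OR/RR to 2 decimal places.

0.83

From the description: a = 101, b = 2704, c = 317, d = 1237.
OR = (101·1237)/(2704·317) = 124937/857168 = 0.14576
Risk in exposed = 101/2805 = 0.03601; risk in unexposed = 317/1554 = 0.20399; RR = 0.17651
OR/RR = 0.14576 / 0.17651 = 0.82574
The outcome is not rare, so the OR lies further from 1 than the RR.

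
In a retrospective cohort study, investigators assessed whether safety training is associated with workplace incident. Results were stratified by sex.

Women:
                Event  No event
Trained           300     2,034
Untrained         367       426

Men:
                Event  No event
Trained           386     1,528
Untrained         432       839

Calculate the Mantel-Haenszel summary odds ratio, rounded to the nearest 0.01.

OR_MH = Σ(aᵢdᵢ/nᵢ) / Σ(bᵢcᵢ/nᵢ), where nᵢ is the stratum total.
Stratum 1 (Women): n = 3127; a·d/n = 300·426/3127 = 40.8698; b·c/n = 2034·367/3127 = 238.7202
Stratum 2 (Men): n = 3185; a·d/n = 386·839/3185 = 101.6810; b·c/n = 1528·432/3185 = 207.2515
OR_MH = (40.8698 + 101.6810) / (238.7202 + 207.2515) = 142.5508 / 445.9717 = 0.31964

0.32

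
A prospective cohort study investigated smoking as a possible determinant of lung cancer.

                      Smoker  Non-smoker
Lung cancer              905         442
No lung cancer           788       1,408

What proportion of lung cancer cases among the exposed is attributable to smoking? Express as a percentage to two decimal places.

Reading the table with exposure as columns: a = 905 (Smoker, case), b = 788 (Smoker, non-case), c = 442 (Non-smoker, case), d = 1408.
Risk in exposed = 905/1693 = 0.53455; risk in unexposed = 442/1850 = 0.23892.
RR = 0.53455/0.23892 = 2.23739
AR% = (RR − 1)/RR × 100 = (2.23739 − 1)/2.23739 × 100 = 55.3050%

55.31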